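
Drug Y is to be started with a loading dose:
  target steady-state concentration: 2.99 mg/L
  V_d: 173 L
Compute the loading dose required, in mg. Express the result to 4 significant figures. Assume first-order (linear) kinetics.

LD = Css × Vd = 2.99 × 173 = 517.3 mg

517.3 mg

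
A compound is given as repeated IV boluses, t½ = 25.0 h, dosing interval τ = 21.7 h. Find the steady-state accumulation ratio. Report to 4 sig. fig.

2.212

k = ln2 / t½ = 0.693147 / 25.0 = 0.02773 h⁻¹
e^(−kτ) = e^(−0.02773 × 21.7) = 0.5479
Accumulation ratio R = 1 / (1 − e^(−kτ)) = 1 / (1 − 0.5479) = 2.212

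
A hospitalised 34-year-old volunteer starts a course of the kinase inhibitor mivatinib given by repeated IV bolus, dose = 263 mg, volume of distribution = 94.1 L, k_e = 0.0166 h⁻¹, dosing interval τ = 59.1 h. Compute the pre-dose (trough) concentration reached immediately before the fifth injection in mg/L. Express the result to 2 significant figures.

C₀ per dose = Dose / Vd = 263 / 94.1 = 2.795 mg/L
Fraction remaining after one interval: r = e^(−kτ) = e^(−0.01660 × 59.1) = 0.3749
Before dose 5, 4 doses have been given (aged 1τ, 2τ, 3τ, 4τ).
C_trough = C₀ × (r + r² + … + r^4) = C₀ × r(1−r^4)/(1−r)
        = 2.795 × 0.3749 × (1 − 0.01975) / (1 − 0.3749) = 1.643 mg/L

1.6 mg/L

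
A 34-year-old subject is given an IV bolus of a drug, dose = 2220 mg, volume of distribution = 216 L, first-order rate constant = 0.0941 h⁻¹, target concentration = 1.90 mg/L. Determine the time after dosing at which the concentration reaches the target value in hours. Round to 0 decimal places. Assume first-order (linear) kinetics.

C₀ = Dose / Vd = 2220 / 216 = 10.28 mg/L
t = ln(C₀ / C) / k = ln(10.28 / 1.90) / 0.09410
  = ln(5.411) / 0.09410 = 1.688 / 0.09410 = 17.94 h

18 h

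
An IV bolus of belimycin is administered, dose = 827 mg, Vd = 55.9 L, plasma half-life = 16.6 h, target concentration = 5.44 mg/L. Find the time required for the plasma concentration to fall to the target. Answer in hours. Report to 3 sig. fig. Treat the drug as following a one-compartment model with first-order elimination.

C₀ = Dose / Vd = 827.0 / 55.9 = 14.79 mg/L
k = ln2 / t½ = 0.693147 / 16.6 = 0.04176 h⁻¹
t = ln(C₀ / C) / k = ln(14.79 / 5.44) / 0.04176
  = ln(2.719) / 0.04176 = 1.000 / 0.04176 = 23.95 h

24.0 h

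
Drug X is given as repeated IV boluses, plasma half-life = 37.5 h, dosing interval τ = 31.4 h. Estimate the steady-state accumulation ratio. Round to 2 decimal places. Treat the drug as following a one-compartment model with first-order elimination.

2.27

k = ln2 / t½ = 0.693147 / 37.5 = 0.01848 h⁻¹
e^(−kτ) = e^(−0.01848 × 31.4) = 0.5597
Accumulation ratio R = 1 / (1 − e^(−kτ)) = 1 / (1 − 0.5597) = 2.271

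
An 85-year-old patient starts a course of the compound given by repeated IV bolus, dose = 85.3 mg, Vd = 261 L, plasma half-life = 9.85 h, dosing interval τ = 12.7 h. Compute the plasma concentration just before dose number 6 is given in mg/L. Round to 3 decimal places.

0.224 mg/L

C₀ per dose = Dose / Vd = 85.3 / 261 = 0.3268 mg/L
k = ln2 / t½ = 0.693147 / 9.85 = 0.07037 h⁻¹
Fraction remaining after one interval: r = e^(−kτ) = e^(−0.07037 × 12.7) = 0.4091
Before dose 6, 5 doses have been given (aged 1τ, 2τ, 3τ, 4τ, 5τ).
C_trough = C₀ × (r + r² + … + r^5) = C₀ × r(1−r^5)/(1−r)
        = 0.3268 × 0.4091 × (1 − 0.01146) / (1 − 0.4091) = 0.2237 mg/L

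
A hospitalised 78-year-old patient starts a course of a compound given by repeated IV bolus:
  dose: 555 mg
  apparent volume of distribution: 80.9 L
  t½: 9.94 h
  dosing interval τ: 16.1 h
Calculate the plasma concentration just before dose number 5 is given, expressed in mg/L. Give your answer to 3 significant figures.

3.27 mg/L

C₀ per dose = Dose / Vd = 555 / 80.9 = 6.860 mg/L
k = ln2 / t½ = 0.693147 / 9.94 = 0.06973 h⁻¹
Fraction remaining after one interval: r = e^(−kτ) = e^(−0.06973 × 16.1) = 0.3254
Before dose 5, 4 doses have been given (aged 1τ, 2τ, 3τ, 4τ).
C_trough = C₀ × (r + r² + … + r^4) = C₀ × r(1−r^4)/(1−r)
        = 6.860 × 0.3254 × (1 − 0.01121) / (1 − 0.3254) = 3.272 mg/L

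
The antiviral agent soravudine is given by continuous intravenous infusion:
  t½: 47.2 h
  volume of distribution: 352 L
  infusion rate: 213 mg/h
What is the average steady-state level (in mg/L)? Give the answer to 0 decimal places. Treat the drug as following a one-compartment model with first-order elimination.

41 mg/L

k = ln2 / t½ = 0.693147 / 47.2 = 0.01469 h⁻¹
CL = k × Vd = 0.01469 × 352 = 5.171 L/h
At steady state Css = R₀ / CL = 213 / 5.171 = 41.19 mg/L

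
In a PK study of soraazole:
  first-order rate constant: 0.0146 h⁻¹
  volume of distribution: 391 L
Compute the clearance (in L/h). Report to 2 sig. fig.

CL = k × Vd = 0.0146 × 391 = 5.709 L/h

5.7 L/h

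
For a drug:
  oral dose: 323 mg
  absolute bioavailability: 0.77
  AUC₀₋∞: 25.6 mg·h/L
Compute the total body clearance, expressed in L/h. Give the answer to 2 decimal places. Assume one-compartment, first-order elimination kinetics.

CL = F·Dose / AUC = 0.77 × 323 / 25.6 = 9.715 L/h

9.72 L/h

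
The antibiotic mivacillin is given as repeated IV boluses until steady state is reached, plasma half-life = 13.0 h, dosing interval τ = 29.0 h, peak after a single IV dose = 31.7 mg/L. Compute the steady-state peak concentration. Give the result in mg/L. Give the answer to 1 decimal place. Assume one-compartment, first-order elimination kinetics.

k = ln2 / t½ = 0.693147 / 13.0 = 0.05332 h⁻¹
e^(−kτ) = e^(−0.05332 × 29.0) = 0.2130
Accumulation ratio R = 1 / (1 − e^(−kτ)) = 1 / (1 − 0.2130) = 1.271
Steady-state peak = C₀ × R = 31.7 × 1.271 = 40.29 mg/L

40.3 mg/L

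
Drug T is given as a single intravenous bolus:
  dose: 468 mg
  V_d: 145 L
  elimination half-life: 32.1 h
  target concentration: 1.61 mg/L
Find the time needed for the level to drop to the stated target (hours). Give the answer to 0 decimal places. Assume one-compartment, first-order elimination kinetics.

32 h

C₀ = Dose / Vd = 468.0 / 145 = 3.228 mg/L
k = ln2 / t½ = 0.693147 / 32.1 = 0.02159 h⁻¹
t = ln(C₀ / C) / k = ln(3.228 / 1.61) / 0.02159
  = ln(2.005) / 0.02159 = 0.6956 / 0.02159 = 32.22 h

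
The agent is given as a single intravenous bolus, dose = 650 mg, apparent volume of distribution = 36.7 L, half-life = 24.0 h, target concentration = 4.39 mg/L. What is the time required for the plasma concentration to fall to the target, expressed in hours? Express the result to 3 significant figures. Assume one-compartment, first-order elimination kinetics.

48.3 h

C₀ = Dose / Vd = 650.0 / 36.7 = 17.71 mg/L
k = ln2 / t½ = 0.693147 / 24.0 = 0.02888 h⁻¹
t = ln(C₀ / C) / k = ln(17.71 / 4.39) / 0.02888
  = ln(4.034) / 0.02888 = 1.395 / 0.02888 = 48.30 h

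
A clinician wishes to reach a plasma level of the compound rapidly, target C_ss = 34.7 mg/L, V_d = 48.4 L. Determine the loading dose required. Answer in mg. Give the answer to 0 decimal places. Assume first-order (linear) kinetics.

LD = Css × Vd = 34.7 × 48.4 = 1679 mg

1679 mg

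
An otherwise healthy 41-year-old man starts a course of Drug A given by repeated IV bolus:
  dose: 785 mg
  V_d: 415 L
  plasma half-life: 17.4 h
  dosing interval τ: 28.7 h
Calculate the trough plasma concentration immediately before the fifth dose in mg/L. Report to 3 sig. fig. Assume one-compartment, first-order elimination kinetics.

C₀ per dose = Dose / Vd = 785 / 415 = 1.892 mg/L
k = ln2 / t½ = 0.693147 / 17.4 = 0.03984 h⁻¹
Fraction remaining after one interval: r = e^(−kτ) = e^(−0.03984 × 28.7) = 0.3187
Before dose 5, 4 doses have been given (aged 1τ, 2τ, 3τ, 4τ).
C_trough = C₀ × (r + r² + … + r^4) = C₀ × r(1−r^4)/(1−r)
        = 1.892 × 0.3187 × (1 − 0.01032) / (1 − 0.3187) = 0.8759 mg/L

0.876 mg/L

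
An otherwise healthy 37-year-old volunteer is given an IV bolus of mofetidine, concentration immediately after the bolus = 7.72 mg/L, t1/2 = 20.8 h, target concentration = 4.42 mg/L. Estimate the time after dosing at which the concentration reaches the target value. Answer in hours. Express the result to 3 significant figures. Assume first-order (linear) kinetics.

16.7 h

k = ln2 / t½ = 0.693147 / 20.8 = 0.03332 h⁻¹
t = ln(C₀ / C) / k = ln(7.720 / 4.42) / 0.03332
  = ln(1.747) / 0.03332 = 0.5579 / 0.03332 = 16.74 h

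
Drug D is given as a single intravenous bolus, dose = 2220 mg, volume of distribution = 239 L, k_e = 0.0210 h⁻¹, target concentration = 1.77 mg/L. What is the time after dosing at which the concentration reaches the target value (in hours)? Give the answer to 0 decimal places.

C₀ = Dose / Vd = 2220 / 239 = 9.289 mg/L
t = ln(C₀ / C) / k = ln(9.289 / 1.77) / 0.02100
  = ln(5.248) / 0.02100 = 1.658 / 0.02100 = 78.95 h

79 h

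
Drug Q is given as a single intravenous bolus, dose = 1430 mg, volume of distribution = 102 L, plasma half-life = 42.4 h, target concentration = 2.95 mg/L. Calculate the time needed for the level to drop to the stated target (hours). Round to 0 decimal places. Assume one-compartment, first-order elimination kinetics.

C₀ = Dose / Vd = 1430 / 102 = 14.02 mg/L
k = ln2 / t½ = 0.693147 / 42.4 = 0.01635 h⁻¹
t = ln(C₀ / C) / k = ln(14.02 / 2.95) / 0.01635
  = ln(4.753) / 0.01635 = 1.559 / 0.01635 = 95.35 h

95 h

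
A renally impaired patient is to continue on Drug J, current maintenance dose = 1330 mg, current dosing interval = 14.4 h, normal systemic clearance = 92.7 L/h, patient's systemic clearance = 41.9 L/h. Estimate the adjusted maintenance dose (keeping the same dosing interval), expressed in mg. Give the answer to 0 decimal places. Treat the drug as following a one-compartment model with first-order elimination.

601 mg

To keep the same average steady-state level, dosing rate must scale with clearance.
CL ratio = 41.9 / 92.7 = 0.4520
New dose (same interval) = 1330 × 0.4520 = 601.2 mg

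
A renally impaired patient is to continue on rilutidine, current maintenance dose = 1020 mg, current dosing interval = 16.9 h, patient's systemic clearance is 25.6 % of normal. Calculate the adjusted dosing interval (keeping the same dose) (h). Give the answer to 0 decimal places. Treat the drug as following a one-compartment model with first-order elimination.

To keep the same average steady-state level, dosing rate must scale with clearance.
CL ratio = 25.6 / 100 = 0.2560
New interval (same dose) = 16.9 / 0.2560 = 66.02 h

66 h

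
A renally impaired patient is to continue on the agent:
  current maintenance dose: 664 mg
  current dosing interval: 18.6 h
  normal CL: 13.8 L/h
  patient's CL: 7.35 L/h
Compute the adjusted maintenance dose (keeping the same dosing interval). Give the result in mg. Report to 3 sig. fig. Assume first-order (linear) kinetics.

To keep the same average steady-state level, dosing rate must scale with clearance.
CL ratio = 7.35 / 13.8 = 0.5326
New dose (same interval) = 664 × 0.5326 = 353.6 mg

354 mg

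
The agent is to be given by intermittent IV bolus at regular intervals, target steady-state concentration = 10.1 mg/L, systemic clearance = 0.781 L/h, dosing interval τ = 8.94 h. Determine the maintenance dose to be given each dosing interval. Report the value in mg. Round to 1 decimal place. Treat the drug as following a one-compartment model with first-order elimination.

At steady state, Dose/τ = Css × CL.
Dose = Css × CL × τ = 10.1 × 0.7810 × 8.94 = 70.52 mg

70.5 mg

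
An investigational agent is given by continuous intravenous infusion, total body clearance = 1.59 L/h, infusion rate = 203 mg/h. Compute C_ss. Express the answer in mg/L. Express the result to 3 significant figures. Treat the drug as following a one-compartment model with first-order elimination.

128 mg/L

At steady state Css = R₀ / CL = 203 / 1.590 = 127.7 mg/L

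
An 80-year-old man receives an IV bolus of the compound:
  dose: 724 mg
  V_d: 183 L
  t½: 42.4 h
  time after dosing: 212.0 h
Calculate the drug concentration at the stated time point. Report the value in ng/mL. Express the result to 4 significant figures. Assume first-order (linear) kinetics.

123.6 ng/mL

C₀ = Dose / Vd = 724.0 / 183 = 3.956 mg/L
k = ln2 / t½ = 0.693147 / 42.4 = 0.01635 h⁻¹
t / t½ = 212.0 / 42.4 = 5 half-lives
C = C₀ × (1/2)^5 = 3.956 × 0.03125 = 0.1236 mg/L
Convert: 0.1236 mg/L × 1000 = 123.6 ng/mL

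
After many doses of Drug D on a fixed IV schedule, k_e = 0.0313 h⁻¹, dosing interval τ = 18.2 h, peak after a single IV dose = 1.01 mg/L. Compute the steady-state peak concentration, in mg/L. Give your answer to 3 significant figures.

2.33 mg/L

e^(−kτ) = e^(−0.03130 × 18.2) = 0.5657
Accumulation ratio R = 1 / (1 − e^(−kτ)) = 1 / (1 − 0.5657) = 2.303
Steady-state peak = C₀ × R = 1.01 × 2.303 = 2.326 mg/L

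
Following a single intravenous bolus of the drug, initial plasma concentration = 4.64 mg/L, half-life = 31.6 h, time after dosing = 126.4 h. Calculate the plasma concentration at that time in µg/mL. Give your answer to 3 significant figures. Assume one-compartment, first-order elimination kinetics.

k = ln2 / t½ = 0.693147 / 31.6 = 0.02194 h⁻¹
t / t½ = 126.4 / 31.6 = 4 half-lives
C = C₀ × (1/2)^4 = 4.640 × 0.06250 = 0.2900 mg/L
(0.2900 mg/L = 0.2900 µg/mL)

0.290 µg/mL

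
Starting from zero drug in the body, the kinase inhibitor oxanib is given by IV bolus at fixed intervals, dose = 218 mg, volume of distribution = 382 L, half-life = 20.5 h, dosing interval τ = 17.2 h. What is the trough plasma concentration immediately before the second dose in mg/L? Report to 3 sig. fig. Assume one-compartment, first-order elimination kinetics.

0.319 mg/L

C₀ per dose = Dose / Vd = 218 / 382 = 0.5707 mg/L
k = ln2 / t½ = 0.693147 / 20.5 = 0.03381 h⁻¹
Fraction remaining after one interval: r = e^(−kτ) = e^(−0.03381 × 17.2) = 0.5590
Before dose 2, 1 dose has been given (aged 1τ).
C_trough = C₀ × r = 0.5707 × 0.5590 = 0.3190 mg/L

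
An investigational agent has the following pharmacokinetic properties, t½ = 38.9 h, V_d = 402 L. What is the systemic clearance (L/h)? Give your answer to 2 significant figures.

k = ln2 / t½ = 0.693147 / 38.9 = 0.01782 h⁻¹
CL = k × Vd = 0.01782 × 402 = 7.164 L/h

7.2 L/h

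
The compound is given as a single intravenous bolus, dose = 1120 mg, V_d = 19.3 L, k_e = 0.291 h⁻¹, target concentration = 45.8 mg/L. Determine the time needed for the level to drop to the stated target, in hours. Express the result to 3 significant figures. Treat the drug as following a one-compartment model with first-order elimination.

C₀ = Dose / Vd = 1120 / 19.3 = 58.03 mg/L
t = ln(C₀ / C) / k = ln(58.03 / 45.8) / 0.2910
  = ln(1.267) / 0.2910 = 0.2367 / 0.2910 = 0.8134 h

0.813 h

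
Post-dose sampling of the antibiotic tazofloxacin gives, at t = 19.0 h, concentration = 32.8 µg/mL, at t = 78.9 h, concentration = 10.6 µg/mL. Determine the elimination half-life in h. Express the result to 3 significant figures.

36.8 h

k = ln(C₁/C₂) / (t₂ − t₁) = ln(32.8/10.6) / (78.9 − 19.0)
  = 1.130 / 59.90 = 0.01886 h⁻¹
t½ = ln2 / k = 0.693147 / 0.01886 = 36.75 h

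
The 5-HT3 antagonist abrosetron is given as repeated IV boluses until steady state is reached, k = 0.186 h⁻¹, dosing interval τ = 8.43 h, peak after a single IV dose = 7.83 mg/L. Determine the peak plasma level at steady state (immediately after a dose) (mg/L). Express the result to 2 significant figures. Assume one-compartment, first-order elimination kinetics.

e^(−kτ) = e^(−0.1860 × 8.43) = 0.2085
Accumulation ratio R = 1 / (1 − e^(−kτ)) = 1 / (1 − 0.2085) = 1.263
Steady-state peak = C₀ × R = 7.83 × 1.263 = 9.889 mg/L

9.9 mg/L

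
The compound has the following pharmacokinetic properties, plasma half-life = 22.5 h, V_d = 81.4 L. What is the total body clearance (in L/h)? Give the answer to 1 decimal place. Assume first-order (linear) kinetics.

k = ln2 / t½ = 0.693147 / 22.5 = 0.03081 h⁻¹
CL = k × Vd = 0.03081 × 81.4 = 2.508 L/h

2.5 L/h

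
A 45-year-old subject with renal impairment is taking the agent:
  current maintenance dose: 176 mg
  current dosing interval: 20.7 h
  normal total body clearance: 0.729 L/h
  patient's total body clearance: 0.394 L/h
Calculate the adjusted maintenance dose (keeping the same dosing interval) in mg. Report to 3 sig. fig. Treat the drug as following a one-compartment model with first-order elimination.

To keep the same average steady-state level, dosing rate must scale with clearance.
CL ratio = 0.394 / 0.729 = 0.5405
New dose (same interval) = 176 × 0.5405 = 95.13 mg

95.1 mg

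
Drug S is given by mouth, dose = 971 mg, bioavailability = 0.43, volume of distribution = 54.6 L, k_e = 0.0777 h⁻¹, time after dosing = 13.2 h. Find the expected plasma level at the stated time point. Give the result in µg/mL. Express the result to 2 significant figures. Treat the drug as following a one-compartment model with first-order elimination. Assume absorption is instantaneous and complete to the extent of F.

2.7 µg/mL

Amount reaching circulation = F × Dose = 0.43 × 971.0 = 417.5 mg
C₀ = F·Dose / Vd = 417.5 / 54.6 = 7.647 mg/L
C = C₀ · e^(−k·t) = 7.647 × e^(−0.07770 × 13.2)
  = 7.647 × 0.3586 = 2.742 mg/L
(2.742 mg/L = 2.742 µg/mL)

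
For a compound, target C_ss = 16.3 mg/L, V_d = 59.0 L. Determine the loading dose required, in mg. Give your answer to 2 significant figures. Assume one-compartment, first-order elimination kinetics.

960 mg

LD = Css × Vd = 16.3 × 59.0 = 961.7 mg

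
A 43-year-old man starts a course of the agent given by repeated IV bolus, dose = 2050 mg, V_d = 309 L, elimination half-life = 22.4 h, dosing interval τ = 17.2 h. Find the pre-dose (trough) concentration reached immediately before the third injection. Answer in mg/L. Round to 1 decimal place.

6.2 mg/L

C₀ per dose = Dose / Vd = 2050 / 309 = 6.634 mg/L
k = ln2 / t½ = 0.693147 / 22.4 = 0.03094 h⁻¹
Fraction remaining after one interval: r = e^(−kτ) = e^(−0.03094 × 17.2) = 0.5873
Before dose 3, 2 doses have been given (aged 1τ, 2τ).
C_trough = C₀ × (r + r²) = 6.634 × (0.5873 + 0.3449) = 6.184 mg/L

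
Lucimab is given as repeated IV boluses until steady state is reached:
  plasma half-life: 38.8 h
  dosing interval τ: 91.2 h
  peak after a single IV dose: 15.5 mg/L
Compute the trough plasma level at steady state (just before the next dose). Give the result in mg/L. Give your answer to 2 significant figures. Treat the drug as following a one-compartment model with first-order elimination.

3.8 mg/L

k = ln2 / t½ = 0.693147 / 38.8 = 0.01786 h⁻¹
e^(−kτ) = e^(−0.01786 × 91.2) = 0.1962
Accumulation ratio R = 1 / (1 − e^(−kτ)) = 1 / (1 − 0.1962) = 1.244
Steady-state trough = C₀ × R × e^(−kτ) = 15.5 × 1.244 × 0.1962 = 3.783 mg/L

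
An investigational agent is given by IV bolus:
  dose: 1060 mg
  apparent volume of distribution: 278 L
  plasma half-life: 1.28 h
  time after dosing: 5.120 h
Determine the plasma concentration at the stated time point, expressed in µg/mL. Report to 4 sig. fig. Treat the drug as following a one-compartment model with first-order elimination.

C₀ = Dose / Vd = 1060 / 278 = 3.813 mg/L
k = ln2 / t½ = 0.693147 / 1.28 = 0.5415 h⁻¹
t / t½ = 5.120 / 1.28 = 4 half-lives
C = C₀ × (1/2)^4 = 3.813 × 0.06250 = 0.2383 mg/L
(0.2383 mg/L = 0.2383 µg/mL)

0.2383 µg/mL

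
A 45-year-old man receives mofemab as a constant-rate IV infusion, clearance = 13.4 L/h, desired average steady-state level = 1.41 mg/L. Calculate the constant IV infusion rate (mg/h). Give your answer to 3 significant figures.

At steady state, infusion rate R₀ = Css × CL = 1.41 × 13.40 = 18.89 mg/h

18.9 mg/h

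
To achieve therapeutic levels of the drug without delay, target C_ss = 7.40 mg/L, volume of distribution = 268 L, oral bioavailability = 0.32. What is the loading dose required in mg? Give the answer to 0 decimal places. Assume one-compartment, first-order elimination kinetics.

6198 mg

LD = Css × Vd / F = 7.40 × 268 / 0.32 = 6198 mg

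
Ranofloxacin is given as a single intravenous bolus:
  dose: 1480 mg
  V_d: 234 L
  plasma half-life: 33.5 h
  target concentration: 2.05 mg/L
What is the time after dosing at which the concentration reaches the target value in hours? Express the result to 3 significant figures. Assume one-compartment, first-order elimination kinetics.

C₀ = Dose / Vd = 1480 / 234 = 6.325 mg/L
k = ln2 / t½ = 0.693147 / 33.5 = 0.02069 h⁻¹
t = ln(C₀ / C) / k = ln(6.325 / 2.05) / 0.02069
  = ln(3.085) / 0.02069 = 1.127 / 0.02069 = 54.47 h

54.5 h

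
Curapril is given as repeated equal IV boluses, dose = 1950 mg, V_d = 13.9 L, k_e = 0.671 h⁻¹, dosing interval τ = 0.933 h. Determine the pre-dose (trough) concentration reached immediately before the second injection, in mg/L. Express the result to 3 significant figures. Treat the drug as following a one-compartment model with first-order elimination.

75.0 mg/L

C₀ per dose = Dose / Vd = 1950 / 13.9 = 140.3 mg/L
Fraction remaining after one interval: r = e^(−kτ) = e^(−0.6710 × 0.933) = 0.5347
Before dose 2, 1 dose has been given (aged 1τ).
C_trough = C₀ × r = 140.3 × 0.5347 = 75.02 mg/L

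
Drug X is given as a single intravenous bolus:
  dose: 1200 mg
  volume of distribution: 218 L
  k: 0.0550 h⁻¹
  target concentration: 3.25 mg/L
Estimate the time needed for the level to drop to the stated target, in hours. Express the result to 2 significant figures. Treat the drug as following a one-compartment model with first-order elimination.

C₀ = Dose / Vd = 1200 / 218 = 5.505 mg/L
t = ln(C₀ / C) / k = ln(5.505 / 3.25) / 0.05500
  = ln(1.694) / 0.05500 = 0.5271 / 0.05500 = 9.584 h

9.6 h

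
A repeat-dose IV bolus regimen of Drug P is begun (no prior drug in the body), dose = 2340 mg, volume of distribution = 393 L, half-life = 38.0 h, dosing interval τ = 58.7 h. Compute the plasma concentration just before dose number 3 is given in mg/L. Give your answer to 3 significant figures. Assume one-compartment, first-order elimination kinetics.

C₀ per dose = Dose / Vd = 2340 / 393 = 5.954 mg/L
k = ln2 / t½ = 0.693147 / 38.0 = 0.01824 h⁻¹
Fraction remaining after one interval: r = e^(−kτ) = e^(−0.01824 × 58.7) = 0.3428
Before dose 3, 2 doses have been given (aged 1τ, 2τ).
C_trough = C₀ × (r + r²) = 5.954 × (0.3428 + 0.1175) = 2.741 mg/L

2.74 mg/L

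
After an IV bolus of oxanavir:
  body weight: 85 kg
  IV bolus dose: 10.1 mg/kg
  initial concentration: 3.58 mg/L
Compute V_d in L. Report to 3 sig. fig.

240 L

Dose = 10.1 × 85 = 858.5 mg
Vd = Dose / C₀ = 858.5 / 3.58 = 239.8 L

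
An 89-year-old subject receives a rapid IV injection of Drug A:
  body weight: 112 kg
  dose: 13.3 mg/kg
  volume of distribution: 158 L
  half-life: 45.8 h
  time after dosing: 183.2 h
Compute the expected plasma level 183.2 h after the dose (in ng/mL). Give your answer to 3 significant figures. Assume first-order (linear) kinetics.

Total dose = 13.3 × 112 = 1490 mg
C₀ = Dose / Vd = 1490 / 158 = 9.430 mg/L
k = ln2 / t½ = 0.693147 / 45.8 = 0.01513 h⁻¹
t / t½ = 183.2 / 45.8 = 4 half-lives
C = C₀ × (1/2)^4 = 9.430 × 0.06250 = 0.5894 mg/L
Convert: 0.5894 mg/L × 1000 = 589.4 ng/mL

589 ng/mL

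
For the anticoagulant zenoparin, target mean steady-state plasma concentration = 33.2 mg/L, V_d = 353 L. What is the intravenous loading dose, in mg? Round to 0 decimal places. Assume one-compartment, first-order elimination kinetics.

11720 mg

LD = Css × Vd = 33.2 × 353 = 11720 mg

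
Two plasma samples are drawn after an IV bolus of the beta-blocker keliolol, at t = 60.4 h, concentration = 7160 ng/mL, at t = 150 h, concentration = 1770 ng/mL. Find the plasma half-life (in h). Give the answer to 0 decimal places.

k = ln(C₁/C₂) / (t₂ − t₁) = ln(7160/1770) / (150 − 60.4)
  = 1.398 / 89.60 = 0.01560 h⁻¹
t½ = ln2 / k = 0.693147 / 0.01560 = 44.43 h

44 h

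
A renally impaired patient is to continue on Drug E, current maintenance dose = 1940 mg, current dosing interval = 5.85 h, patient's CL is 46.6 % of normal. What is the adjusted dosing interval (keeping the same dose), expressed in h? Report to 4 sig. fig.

To keep the same average steady-state level, dosing rate must scale with clearance.
CL ratio = 46.6 / 100 = 0.4660
New interval (same dose) = 5.85 / 0.4660 = 12.55 h

12.55 h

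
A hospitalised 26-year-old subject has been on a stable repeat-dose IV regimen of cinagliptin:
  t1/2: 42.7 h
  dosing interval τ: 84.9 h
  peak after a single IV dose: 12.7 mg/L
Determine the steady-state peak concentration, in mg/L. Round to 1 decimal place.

k = ln2 / t½ = 0.693147 / 42.7 = 0.01623 h⁻¹
e^(−kτ) = e^(−0.01623 × 84.9) = 0.2521
Accumulation ratio R = 1 / (1 − e^(−kτ)) = 1 / (1 − 0.2521) = 1.337
Steady-state peak = C₀ × R = 12.7 × 1.337 = 16.98 mg/L

17.0 mg/L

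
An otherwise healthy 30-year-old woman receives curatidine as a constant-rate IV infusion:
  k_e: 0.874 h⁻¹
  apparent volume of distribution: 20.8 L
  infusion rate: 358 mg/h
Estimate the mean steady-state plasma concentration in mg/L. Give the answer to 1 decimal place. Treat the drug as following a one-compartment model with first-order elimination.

CL = k × Vd = 0.8740 × 20.8 = 18.18 L/h
At steady state Css = R₀ / CL = 358 / 18.18 = 19.69 mg/L

19.7 mg/L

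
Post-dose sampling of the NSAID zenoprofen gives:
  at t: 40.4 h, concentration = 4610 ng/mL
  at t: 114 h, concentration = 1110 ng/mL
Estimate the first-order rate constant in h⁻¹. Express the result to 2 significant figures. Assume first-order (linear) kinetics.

0.019 h⁻¹

k = ln(C₁/C₂) / (t₂ − t₁) = ln(4610/1110) / (114 − 40.4)
  = 1.424 / 73.60 = 0.01935 h⁻¹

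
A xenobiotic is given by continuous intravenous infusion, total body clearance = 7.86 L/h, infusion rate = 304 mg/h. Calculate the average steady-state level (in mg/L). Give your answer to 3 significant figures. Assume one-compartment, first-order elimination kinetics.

38.7 mg/L

At steady state Css = R₀ / CL = 304 / 7.860 = 38.68 mg/L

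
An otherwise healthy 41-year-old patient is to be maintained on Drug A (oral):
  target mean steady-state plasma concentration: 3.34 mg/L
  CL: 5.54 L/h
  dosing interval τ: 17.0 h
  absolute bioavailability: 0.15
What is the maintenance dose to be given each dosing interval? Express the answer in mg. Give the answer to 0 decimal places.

2097 mg

At steady state, F × (Dose/τ) = Css × CL.
Dose = Css × CL × τ / F = 3.34 × 5.540 × 17.0 / 0.15 = 2097 mg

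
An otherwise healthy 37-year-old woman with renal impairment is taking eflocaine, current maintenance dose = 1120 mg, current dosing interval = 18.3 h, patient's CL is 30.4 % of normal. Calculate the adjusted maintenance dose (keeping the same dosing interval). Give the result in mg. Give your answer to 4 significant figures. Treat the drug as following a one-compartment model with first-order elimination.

To keep the same average steady-state level, dosing rate must scale with clearance.
CL ratio = 30.4 / 100 = 0.3040
New dose (same interval) = 1120 × 0.3040 = 340.5 mg

340.5 mg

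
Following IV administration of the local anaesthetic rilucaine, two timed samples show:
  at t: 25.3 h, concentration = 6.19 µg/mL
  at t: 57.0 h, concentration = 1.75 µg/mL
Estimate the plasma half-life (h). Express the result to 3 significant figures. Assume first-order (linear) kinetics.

17.4 h

k = ln(C₁/C₂) / (t₂ − t₁) = ln(6.19/1.75) / (57.0 − 25.3)
  = 1.263 / 31.70 = 0.03984 h⁻¹
t½ = ln2 / k = 0.693147 / 0.03984 = 17.40 h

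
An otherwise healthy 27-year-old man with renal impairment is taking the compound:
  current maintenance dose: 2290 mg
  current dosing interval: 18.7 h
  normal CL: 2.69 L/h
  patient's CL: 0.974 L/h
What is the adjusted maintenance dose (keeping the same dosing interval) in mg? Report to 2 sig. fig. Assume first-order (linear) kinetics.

830 mg

To keep the same average steady-state level, dosing rate must scale with clearance.
CL ratio = 0.974 / 2.69 = 0.3621
New dose (same interval) = 2290 × 0.3621 = 829.2 mg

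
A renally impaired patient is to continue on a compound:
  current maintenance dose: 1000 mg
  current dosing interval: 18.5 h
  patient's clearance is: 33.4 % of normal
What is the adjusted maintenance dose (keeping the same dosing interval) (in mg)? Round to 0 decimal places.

To keep the same average steady-state level, dosing rate must scale with clearance.
CL ratio = 33.4 / 100 = 0.3340
New dose (same interval) = 1000 × 0.3340 = 334.0 mg

334 mg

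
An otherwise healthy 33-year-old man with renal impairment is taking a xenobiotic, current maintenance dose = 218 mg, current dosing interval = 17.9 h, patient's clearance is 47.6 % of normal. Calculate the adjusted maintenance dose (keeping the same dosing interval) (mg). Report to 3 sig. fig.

104 mg

To keep the same average steady-state level, dosing rate must scale with clearance.
CL ratio = 47.6 / 100 = 0.4760
New dose (same interval) = 218 × 0.4760 = 103.8 mg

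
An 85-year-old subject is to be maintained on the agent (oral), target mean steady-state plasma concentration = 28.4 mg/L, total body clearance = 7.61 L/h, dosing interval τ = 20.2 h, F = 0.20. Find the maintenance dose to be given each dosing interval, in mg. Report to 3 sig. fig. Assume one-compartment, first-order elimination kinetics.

21800 mg

At steady state, F × (Dose/τ) = Css × CL.
Dose = Css × CL × τ / F = 28.4 × 7.610 × 20.2 / 0.20 = 21830 mg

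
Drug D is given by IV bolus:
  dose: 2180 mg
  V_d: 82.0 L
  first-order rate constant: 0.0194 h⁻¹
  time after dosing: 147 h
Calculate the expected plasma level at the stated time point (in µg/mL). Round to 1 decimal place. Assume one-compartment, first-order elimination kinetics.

1.5 µg/mL

C₀ = Dose / Vd = 2180 / 82.0 = 26.59 mg/L
C = C₀ · e^(−k·t) = 26.59 × e^(−0.01940 × 147)
  = 26.59 × 0.05774 = 1.535 mg/L
(1.535 mg/L = 1.535 µg/mL)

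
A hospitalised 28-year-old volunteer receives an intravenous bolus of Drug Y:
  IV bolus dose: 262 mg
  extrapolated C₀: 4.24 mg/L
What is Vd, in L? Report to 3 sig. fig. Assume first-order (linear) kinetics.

Vd = Dose / C₀ = 262.0 / 4.24 = 61.79 L

61.8 L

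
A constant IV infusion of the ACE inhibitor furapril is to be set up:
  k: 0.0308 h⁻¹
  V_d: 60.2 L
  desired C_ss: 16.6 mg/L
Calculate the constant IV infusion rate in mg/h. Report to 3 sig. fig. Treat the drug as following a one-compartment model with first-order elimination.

CL = k × Vd = 0.03080 × 60.2 = 1.854 L/h
At steady state, infusion rate R₀ = Css × CL = 16.6 × 1.854 = 30.78 mg/h

30.8 mg/h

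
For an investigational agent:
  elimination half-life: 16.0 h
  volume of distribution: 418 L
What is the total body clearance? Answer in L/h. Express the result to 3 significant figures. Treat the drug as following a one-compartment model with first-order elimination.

k = ln2 / t½ = 0.693147 / 16.0 = 0.04332 h⁻¹
CL = k × Vd = 0.04332 × 418 = 18.11 L/h

18.1 L/h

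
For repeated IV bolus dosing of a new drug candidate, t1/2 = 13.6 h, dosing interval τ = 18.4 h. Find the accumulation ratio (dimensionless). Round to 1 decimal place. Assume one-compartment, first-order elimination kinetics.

1.6

k = ln2 / t½ = 0.693147 / 13.6 = 0.05097 h⁻¹
e^(−kτ) = e^(−0.05097 × 18.4) = 0.3915
Accumulation ratio R = 1 / (1 − e^(−kτ)) = 1 / (1 − 0.3915) = 1.643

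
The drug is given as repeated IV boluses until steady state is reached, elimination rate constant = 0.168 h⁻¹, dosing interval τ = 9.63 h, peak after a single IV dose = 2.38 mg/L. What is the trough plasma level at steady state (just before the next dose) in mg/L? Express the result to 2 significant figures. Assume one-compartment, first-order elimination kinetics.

0.59 mg/L

e^(−kτ) = e^(−0.1680 × 9.63) = 0.1983
Accumulation ratio R = 1 / (1 − e^(−kτ)) = 1 / (1 − 0.1983) = 1.247
Steady-state trough = C₀ × R × e^(−kτ) = 2.38 × 1.247 × 0.1983 = 0.5885 mg/L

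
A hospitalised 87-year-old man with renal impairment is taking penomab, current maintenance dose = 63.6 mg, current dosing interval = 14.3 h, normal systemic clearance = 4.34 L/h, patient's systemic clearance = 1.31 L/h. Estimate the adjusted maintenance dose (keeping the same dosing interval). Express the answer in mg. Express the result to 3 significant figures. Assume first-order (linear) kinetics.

To keep the same average steady-state level, dosing rate must scale with clearance.
CL ratio = 1.31 / 4.34 = 0.3018
New dose (same interval) = 63.6 × 0.3018 = 19.19 mg

19.2 mg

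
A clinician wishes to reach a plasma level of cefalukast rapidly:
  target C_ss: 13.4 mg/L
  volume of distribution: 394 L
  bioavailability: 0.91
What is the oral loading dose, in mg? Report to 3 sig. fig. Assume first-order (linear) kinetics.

LD = Css × Vd / F = 13.4 × 394 / 0.91 = 5802 mg

5800 mg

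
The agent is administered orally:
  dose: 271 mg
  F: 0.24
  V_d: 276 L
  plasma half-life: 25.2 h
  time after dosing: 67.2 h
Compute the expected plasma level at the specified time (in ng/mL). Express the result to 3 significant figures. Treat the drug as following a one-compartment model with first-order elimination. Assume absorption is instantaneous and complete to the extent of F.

37.1 ng/mL

Amount reaching circulation = F × Dose = 0.24 × 271.0 = 65.04 mg
C₀ = F·Dose / Vd = 65.04 / 276 = 0.2357 mg/L
k = ln2 / t½ = 0.693147 / 25.2 = 0.02751 h⁻¹
C = C₀ · e^(−k·t) = 0.2357 × e^(−0.02751 × 67.2)
  = 0.2357 × 0.1574 = 0.03710 mg/L
Convert: 0.03710 mg/L × 1000 = 37.10 ng/mL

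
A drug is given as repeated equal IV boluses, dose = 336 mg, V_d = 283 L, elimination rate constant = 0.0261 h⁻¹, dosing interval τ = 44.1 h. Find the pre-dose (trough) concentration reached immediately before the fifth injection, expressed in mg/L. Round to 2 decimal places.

C₀ per dose = Dose / Vd = 336 / 283 = 1.187 mg/L
Fraction remaining after one interval: r = e^(−kτ) = e^(−0.02610 × 44.1) = 0.3163
Before dose 5, 4 doses have been given (aged 1τ, 2τ, 3τ, 4τ).
C_trough = C₀ × (r + r² + … + r^4) = C₀ × r(1−r^4)/(1−r)
        = 1.187 × 0.3163 × (1 − 0.01001) / (1 − 0.3163) = 0.5436 mg/L

0.54 mg/L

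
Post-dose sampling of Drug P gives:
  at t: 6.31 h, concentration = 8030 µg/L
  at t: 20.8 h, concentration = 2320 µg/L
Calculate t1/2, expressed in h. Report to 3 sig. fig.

k = ln(C₁/C₂) / (t₂ − t₁) = ln(8030/2320) / (20.8 − 6.31)
  = 1.242 / 14.49 = 0.08571 h⁻¹
t½ = ln2 / k = 0.693147 / 0.08571 = 8.087 h

8.09 h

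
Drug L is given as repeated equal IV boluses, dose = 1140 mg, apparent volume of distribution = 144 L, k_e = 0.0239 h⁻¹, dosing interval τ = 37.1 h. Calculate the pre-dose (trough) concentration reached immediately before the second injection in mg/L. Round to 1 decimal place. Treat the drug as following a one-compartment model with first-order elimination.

3.3 mg/L

C₀ per dose = Dose / Vd = 1140 / 144 = 7.917 mg/L
Fraction remaining after one interval: r = e^(−kτ) = e^(−0.02390 × 37.1) = 0.4120
Before dose 2, 1 dose has been given (aged 1τ).
C_trough = C₀ × r = 7.917 × 0.4120 = 3.262 mg/L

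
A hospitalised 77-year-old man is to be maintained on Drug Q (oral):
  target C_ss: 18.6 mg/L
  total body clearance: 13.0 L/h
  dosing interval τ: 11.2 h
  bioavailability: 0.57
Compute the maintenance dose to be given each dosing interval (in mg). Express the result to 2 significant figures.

At steady state, F × (Dose/τ) = Css × CL.
Dose = Css × CL × τ / F = 18.6 × 13.00 × 11.2 / 0.57 = 4751 mg

4800 mg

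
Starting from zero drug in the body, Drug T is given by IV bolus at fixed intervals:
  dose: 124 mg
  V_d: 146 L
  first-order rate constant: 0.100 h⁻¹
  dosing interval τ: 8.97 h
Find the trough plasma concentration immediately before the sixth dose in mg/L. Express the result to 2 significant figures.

C₀ per dose = Dose / Vd = 124 / 146 = 0.8493 mg/L
Fraction remaining after one interval: r = e^(−kτ) = e^(−0.1000 × 8.97) = 0.4078
Before dose 6, 5 doses have been given (aged 1τ, 2τ, 3τ, 4τ, 5τ).
C_trough = C₀ × (r + r² + … + r^5) = C₀ × r(1−r^5)/(1−r)
        = 0.8493 × 0.4078 × (1 − 0.01128) / (1 − 0.4078) = 0.5782 mg/L

0.58 mg/L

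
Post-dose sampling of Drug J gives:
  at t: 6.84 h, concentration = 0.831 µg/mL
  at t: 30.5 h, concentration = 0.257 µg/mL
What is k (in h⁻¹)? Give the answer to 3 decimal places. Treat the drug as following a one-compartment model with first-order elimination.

k = ln(C₁/C₂) / (t₂ − t₁) = ln(0.831/0.257) / (30.5 − 6.84)
  = 1.174 / 23.66 = 0.04962 h⁻¹

0.050 h⁻¹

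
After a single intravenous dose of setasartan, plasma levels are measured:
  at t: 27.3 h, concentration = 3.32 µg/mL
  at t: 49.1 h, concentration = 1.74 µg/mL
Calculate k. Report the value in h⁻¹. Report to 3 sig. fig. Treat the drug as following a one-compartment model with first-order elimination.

k = ln(C₁/C₂) / (t₂ − t₁) = ln(3.32/1.74) / (49.1 − 27.3)
  = 0.6461 / 21.80 = 0.02964 h⁻¹

0.0296 h⁻¹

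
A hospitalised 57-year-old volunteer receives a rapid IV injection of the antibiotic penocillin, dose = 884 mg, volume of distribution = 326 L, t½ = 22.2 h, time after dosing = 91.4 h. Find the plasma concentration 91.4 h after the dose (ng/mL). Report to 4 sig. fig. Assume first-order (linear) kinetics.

C₀ = Dose / Vd = 884.0 / 326 = 2.712 mg/L
k = ln2 / t½ = 0.693147 / 22.2 = 0.03122 h⁻¹
C = C₀ · e^(−k·t) = 2.712 × e^(−0.03122 × 91.4)
  = 2.712 × 0.05764 = 0.1563 mg/L
Convert: 0.1563 mg/L × 1000 = 156.3 ng/mL

156.3 ng/mL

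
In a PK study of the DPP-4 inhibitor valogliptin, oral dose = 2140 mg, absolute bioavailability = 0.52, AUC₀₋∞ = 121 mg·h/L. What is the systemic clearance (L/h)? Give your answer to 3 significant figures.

9.20 L/h

CL = F·Dose / AUC = 0.52 × 2140 / 121 = 9.197 L/h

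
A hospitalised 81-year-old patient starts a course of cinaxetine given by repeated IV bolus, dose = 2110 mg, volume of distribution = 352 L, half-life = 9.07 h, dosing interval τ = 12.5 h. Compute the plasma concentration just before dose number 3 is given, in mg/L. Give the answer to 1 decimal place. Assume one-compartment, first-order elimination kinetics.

3.2 mg/L

C₀ per dose = Dose / Vd = 2110 / 352 = 5.994 mg/L
k = ln2 / t½ = 0.693147 / 9.07 = 0.07642 h⁻¹
Fraction remaining after one interval: r = e^(−kτ) = e^(−0.07642 × 12.5) = 0.3847
Before dose 3, 2 doses have been given (aged 1τ, 2τ).
C_trough = C₀ × (r + r²) = 5.994 × (0.3847 + 0.1480) = 3.193 mg/L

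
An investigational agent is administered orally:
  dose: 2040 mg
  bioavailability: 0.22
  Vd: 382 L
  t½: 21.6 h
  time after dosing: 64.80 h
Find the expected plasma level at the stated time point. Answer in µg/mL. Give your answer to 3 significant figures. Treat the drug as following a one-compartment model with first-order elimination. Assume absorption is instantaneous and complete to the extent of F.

0.147 µg/mL

Amount reaching circulation = F × Dose = 0.22 × 2040 = 448.8 mg
C₀ = F·Dose / Vd = 448.8 / 382 = 1.175 mg/L
k = ln2 / t½ = 0.693147 / 21.6 = 0.03209 h⁻¹
t / t½ = 64.80 / 21.6 = 3 half-lives
C = C₀ × (1/2)^3 = 1.175 × 0.1250 = 0.1469 mg/L
(0.1469 mg/L = 0.1469 µg/mL)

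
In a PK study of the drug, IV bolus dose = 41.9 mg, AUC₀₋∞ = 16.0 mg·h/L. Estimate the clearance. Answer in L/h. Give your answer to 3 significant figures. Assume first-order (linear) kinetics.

2.62 L/h

CL = Dose / AUC = 41.9 / 16.0 = 2.619 L/h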